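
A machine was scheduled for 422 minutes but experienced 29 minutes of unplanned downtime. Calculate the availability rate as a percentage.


Formula: Availability = (Planned Time - Downtime) / Planned Time * 100
Uptime = 422 - 29 = 393 min
Availability = 393 / 422 * 100 = 93.1%

93.1%


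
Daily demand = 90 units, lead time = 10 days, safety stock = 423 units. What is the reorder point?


Formula: ROP = (Daily Demand * Lead Time) + Safety Stock
Demand during lead time = 90 * 10 = 900 units
ROP = 900 + 423 = 1323 units

1323 units


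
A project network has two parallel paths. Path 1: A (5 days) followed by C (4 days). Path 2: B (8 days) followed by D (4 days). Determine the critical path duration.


Path 1 = 5 + 4 = 9 days
Path 2 = 8 + 4 = 12 days
Duration = max(9, 12) = 12 days

12 days


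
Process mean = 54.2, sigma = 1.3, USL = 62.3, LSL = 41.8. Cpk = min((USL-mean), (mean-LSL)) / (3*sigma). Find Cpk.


Cpu = (62.3 - 54.2) / (3 * 1.3) = 2.08
Cpl = (54.2 - 41.8) / (3 * 1.3) = 3.18
Cpk = min(2.08, 3.18) = 2.08

2.08


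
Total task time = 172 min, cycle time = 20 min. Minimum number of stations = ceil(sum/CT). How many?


Formula: N_min = ceil(Sum of Task Times / Cycle Time)
N_min = ceil(172 min / 20 min) = ceil(8.6)
N_min = 9 stations

9


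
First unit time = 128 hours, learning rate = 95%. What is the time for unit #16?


Formula: T_n = T_1 * (learning_rate)^(log2(n)) where learning_rate = rate/100
Doublings = log2(16) = 4
T_n = 128 * 0.95^4
T_n = 128 * 0.8145 = 104.3 hours

104.3 hours


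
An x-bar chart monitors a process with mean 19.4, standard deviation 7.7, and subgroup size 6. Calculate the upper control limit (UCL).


UCL = 19.4 + 3 * 7.7 / sqrt(6)

28.83


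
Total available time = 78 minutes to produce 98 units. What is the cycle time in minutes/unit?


Formula: CT = Available Time / Number of Units
CT = 78 min / 98 units
CT = 0.8 min/unit

0.8 min/unit


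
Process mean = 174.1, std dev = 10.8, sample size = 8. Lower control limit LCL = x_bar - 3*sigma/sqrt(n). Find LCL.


LCL = 174.1 - 3 * 10.8 / sqrt(8)

162.64


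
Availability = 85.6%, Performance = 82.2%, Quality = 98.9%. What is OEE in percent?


Formula: OEE = Availability * Performance * Quality / 10000
A * P = 85.6% * 82.2% / 100 = 70.36%
OEE = 70.36% * 98.9% / 100 = 69.6%

69.6%


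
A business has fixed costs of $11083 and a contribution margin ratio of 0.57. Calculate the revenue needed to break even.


Formula: BER = Fixed Costs / Contribution Margin Ratio
BER = $11083 / 0.57
BER = $19443.86 (to the nearest cent)

$19443.86


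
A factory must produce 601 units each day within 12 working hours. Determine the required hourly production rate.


Formula: Production Rate = Daily Demand / Available Hours
Rate = 601 units/day / 12 hours/day
Rate = 50.1 units/hour

50.1 units/hour


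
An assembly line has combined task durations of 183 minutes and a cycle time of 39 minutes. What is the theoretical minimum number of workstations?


Formula: N_min = ceil(Sum of Task Times / Cycle Time)
N_min = ceil(183 min / 39 min) = ceil(4.6923)
N_min = 5 stations

5


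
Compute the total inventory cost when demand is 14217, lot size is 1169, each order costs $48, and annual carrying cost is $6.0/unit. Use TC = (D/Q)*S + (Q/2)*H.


TC = 14217/1169 * 48 + 1169/2 * 6.0

$4090.76


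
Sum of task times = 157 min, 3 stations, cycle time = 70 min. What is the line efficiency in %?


Formula: Efficiency = Sum of Task Times / (N_stations * CT) * 100
Total station capacity = 3 stations * 70 min = 210 min
Efficiency = 157 / 210 * 100 = 74.8%

74.8%


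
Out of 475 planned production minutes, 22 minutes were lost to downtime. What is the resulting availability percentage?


Formula: Availability = (Planned Time - Downtime) / Planned Time * 100
Uptime = 475 - 22 = 453 min
Availability = 453 / 475 * 100 = 95.4%

95.4%


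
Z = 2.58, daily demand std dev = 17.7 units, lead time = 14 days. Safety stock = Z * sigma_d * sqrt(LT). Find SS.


Formula: SS = z * sigma_d * sqrt(LT)
sqrt(LT) = sqrt(14) = 3.7417
SS = 2.58 * 17.7 * 3.7417
SS = 170.9 units

170.9 units


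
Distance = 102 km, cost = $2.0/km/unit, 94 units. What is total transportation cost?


TC = dist * cost * units = 102 * 2.0 * 94 = $19176.00

$19176.00


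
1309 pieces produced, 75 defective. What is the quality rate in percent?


Formula: Quality Rate = Good Pieces / Total Pieces * 100
Good pieces = 1309 - 75 = 1234
QR = 1234 / 1309 * 100 = 94.3%

94.3%


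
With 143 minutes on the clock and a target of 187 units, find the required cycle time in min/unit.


Formula: CT = Available Time / Number of Units
CT = 143 min / 187 units
CT = 0.76 min/unit

0.76 min/unit


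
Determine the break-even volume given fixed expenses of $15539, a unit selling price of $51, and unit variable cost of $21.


Formula: BEQ = Fixed Costs / (Price - Variable Cost)
Contribution margin = $51 - $21 = $30/unit
BEQ = ceil($15539 / $30/unit) = ceil(517.97) = 518 units

518 units


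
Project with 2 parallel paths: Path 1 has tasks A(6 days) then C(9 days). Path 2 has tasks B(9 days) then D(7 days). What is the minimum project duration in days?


Path 1 = 6 + 9 = 15 days
Path 2 = 9 + 7 = 16 days
Duration = max(15, 16) = 16 days

16 days


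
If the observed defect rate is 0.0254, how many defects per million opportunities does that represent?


DPMO = defect_rate * 1000000 = 0.0254 * 1000000

25400


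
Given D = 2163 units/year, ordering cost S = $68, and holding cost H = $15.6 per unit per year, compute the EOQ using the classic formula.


Formula: EOQ = sqrt(2 * D * S / H)
Numerator: 2 * 2163 * 68 = 294168
2DS/H = 294168 / 15.6 = 18856.9
EOQ = sqrt(18856.9) = 137.3 units

137.3 units


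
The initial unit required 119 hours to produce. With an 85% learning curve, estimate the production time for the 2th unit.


Formula: T_n = T_1 * (learning_rate)^(log2(n)) where learning_rate = rate/100
Doublings = log2(2) = 1
T_n = 119 * 0.85^1
T_n = 119 * 0.85 = 101.2 hours

101.2 hours


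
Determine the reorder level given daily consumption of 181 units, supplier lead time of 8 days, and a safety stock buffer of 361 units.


Formula: ROP = (Daily Demand * Lead Time) + Safety Stock
Demand during lead time = 181 * 8 = 1448 units
ROP = 1448 + 361 = 1809 units

1809 units


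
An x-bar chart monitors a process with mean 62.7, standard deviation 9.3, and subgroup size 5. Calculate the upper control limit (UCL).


UCL = 62.7 + 3 * 9.3 / sqrt(5)

75.18


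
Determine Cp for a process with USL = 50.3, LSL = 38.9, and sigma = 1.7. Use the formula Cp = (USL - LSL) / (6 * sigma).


Cp = (50.3 - 38.9) / (6 * 1.7)

1.12


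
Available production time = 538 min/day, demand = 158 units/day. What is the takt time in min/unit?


Formula: Takt Time = Available Production Time / Customer Demand
Takt = 538 min/day / 158 units/day
Takt = 3.41 min/unit

3.41 min/unit


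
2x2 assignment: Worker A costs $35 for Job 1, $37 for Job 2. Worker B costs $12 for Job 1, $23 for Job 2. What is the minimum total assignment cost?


Option 1: A->1 + B->2 = $35 + $23 = $58
Option 2: A->2 + B->1 = $37 + $12 = $49
Min cost = min($58, $49) = $49

$49


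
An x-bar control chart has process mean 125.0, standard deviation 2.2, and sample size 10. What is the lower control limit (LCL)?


LCL = 125.0 - 3 * 2.2 / sqrt(10)

122.91


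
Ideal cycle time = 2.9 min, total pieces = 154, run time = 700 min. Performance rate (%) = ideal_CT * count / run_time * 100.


Formula: Performance = (Ideal CT * Total Count) / Run Time * 100
Ideal output time = 2.9 * 154 = 446.6 min
Performance = 446.6 / 700 * 100 = 63.8%

63.8%


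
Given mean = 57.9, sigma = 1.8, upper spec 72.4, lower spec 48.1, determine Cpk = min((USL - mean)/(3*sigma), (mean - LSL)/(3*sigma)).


Cpu = (72.4 - 57.9) / (3 * 1.8) = 2.69
Cpl = (57.9 - 48.1) / (3 * 1.8) = 1.81
Cpk = min(2.69, 1.81) = 1.81

1.81


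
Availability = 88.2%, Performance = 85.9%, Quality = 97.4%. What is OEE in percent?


Formula: OEE = Availability * Performance * Quality / 10000
A * P = 88.2% * 85.9% / 100 = 75.76%
OEE = 75.76% * 97.4% / 100 = 73.8%

73.8%


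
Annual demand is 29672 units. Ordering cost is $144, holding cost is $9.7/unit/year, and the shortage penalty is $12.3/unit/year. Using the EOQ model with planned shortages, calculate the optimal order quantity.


Formula: EOQ* = sqrt(2DS/H) * sqrt((H+P)/P)
Base EOQ = sqrt(2*29672*144/9.7) = 938.61 units
Correction = sqrt((9.7+12.3)/12.3) = 1.33739
EOQ* = 938.61 * 1.33739 = 1255.3 units

1255.3 units


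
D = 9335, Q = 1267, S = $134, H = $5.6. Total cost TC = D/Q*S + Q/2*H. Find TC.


TC = 9335/1267 * 134 + 1267/2 * 5.6

$4534.88


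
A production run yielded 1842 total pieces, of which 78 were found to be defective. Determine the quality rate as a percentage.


Formula: Quality Rate = Good Pieces / Total Pieces * 100
Good pieces = 1842 - 78 = 1764
QR = 1764 / 1842 * 100 = 95.8%

95.8%


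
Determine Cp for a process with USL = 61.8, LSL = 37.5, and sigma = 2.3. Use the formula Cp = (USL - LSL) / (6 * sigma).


Cp = (61.8 - 37.5) / (6 * 2.3)

1.76


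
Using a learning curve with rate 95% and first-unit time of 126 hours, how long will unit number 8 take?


Formula: T_n = T_1 * (learning_rate)^(log2(n)) where learning_rate = rate/100
Doublings = log2(8) = 3
T_n = 126 * 0.95^3
T_n = 126 * 0.8574 = 108.0 hours

108.0 hours


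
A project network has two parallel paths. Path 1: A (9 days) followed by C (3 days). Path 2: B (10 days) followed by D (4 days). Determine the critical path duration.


Path 1 = 9 + 3 = 12 days
Path 2 = 10 + 4 = 14 days
Duration = max(12, 14) = 14 days

14 days


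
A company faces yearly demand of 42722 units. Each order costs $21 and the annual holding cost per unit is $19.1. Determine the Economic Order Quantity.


Formula: EOQ = sqrt(2 * D * S / H)
Numerator: 2 * 42722 * 21 = 1794324
2DS/H = 1794324 / 19.1 = 93943.7
EOQ = sqrt(93943.7) = 306.5 units

306.5 units


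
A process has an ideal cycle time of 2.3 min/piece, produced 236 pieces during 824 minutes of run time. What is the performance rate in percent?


Formula: Performance = (Ideal CT * Total Count) / Run Time * 100
Ideal output time = 2.3 * 236 = 542.8 min
Performance = 542.8 / 824 * 100 = 65.9%

65.9%


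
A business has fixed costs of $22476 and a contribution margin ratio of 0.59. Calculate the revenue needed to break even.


Formula: BER = Fixed Costs / Contribution Margin Ratio
BER = $22476 / 0.59
BER = $38094.92 (to the nearest cent)

$38094.92


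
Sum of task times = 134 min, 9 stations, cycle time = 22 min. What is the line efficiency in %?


Formula: Efficiency = Sum of Task Times / (N_stations * CT) * 100
Total station capacity = 9 stations * 22 min = 198 min
Efficiency = 134 / 198 * 100 = 67.7%

67.7%


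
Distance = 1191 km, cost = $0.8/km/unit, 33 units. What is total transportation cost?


TC = dist * cost * units = 1191 * 0.8 * 33 = $31442.40

$31442.40


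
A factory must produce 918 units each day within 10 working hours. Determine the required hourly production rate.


Formula: Production Rate = Daily Demand / Available Hours
Rate = 918 units/day / 10 hours/day
Rate = 91.8 units/hour

91.8 units/hour


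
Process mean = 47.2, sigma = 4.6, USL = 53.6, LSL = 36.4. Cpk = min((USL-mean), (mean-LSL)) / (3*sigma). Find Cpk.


Cpu = (53.6 - 47.2) / (3 * 4.6) = 0.46
Cpl = (47.2 - 36.4) / (3 * 4.6) = 0.78
Cpk = min(0.46, 0.78) = 0.46

0.46


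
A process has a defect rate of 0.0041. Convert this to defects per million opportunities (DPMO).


DPMO = defect_rate * 1000000 = 0.0041 * 1000000

4100


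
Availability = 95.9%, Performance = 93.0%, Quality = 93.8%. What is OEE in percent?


Formula: OEE = Availability * Performance * Quality / 10000
A * P = 95.9% * 93.0% / 100 = 89.19%
OEE = 89.19% * 93.8% / 100 = 83.7%

83.7%


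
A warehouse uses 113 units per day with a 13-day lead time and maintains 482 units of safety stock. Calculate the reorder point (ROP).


Formula: ROP = (Daily Demand * Lead Time) + Safety Stock
Demand during lead time = 113 * 13 = 1469 units
ROP = 1469 + 482 = 1951 units

1951 units


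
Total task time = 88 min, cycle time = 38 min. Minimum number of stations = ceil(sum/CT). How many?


Formula: N_min = ceil(Sum of Task Times / Cycle Time)
N_min = ceil(88 min / 38 min) = ceil(2.3158)
N_min = 3 stations

3


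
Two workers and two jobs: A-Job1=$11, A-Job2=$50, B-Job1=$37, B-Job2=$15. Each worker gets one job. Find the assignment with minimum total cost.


Option 1: A->1 + B->2 = $11 + $15 = $26
Option 2: A->2 + B->1 = $50 + $37 = $87
Min cost = min($26, $87) = $26

$26


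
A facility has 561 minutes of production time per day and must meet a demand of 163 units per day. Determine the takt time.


Formula: Takt Time = Available Production Time / Customer Demand
Takt = 561 min/day / 163 units/day
Takt = 3.44 min/unit

3.44 min/unit


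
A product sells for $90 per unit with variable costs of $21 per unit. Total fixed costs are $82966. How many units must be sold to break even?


Formula: BEQ = Fixed Costs / (Price - Variable Cost)
Contribution margin = $90 - $21 = $69/unit
BEQ = ceil($82966 / $69/unit) = ceil(1202.41) = 1203 units

1203 units


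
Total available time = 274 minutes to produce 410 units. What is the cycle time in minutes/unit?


Formula: CT = Available Time / Number of Units
CT = 274 min / 410 units
CT = 0.67 min/unit

0.67 min/unit


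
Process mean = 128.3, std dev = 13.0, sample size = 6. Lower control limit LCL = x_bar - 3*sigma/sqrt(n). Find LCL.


LCL = 128.3 - 3 * 13.0 / sqrt(6)

112.38


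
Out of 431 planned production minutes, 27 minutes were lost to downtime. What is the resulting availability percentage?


Formula: Availability = (Planned Time - Downtime) / Planned Time * 100
Uptime = 431 - 27 = 404 min
Availability = 404 / 431 * 100 = 93.7%

93.7%


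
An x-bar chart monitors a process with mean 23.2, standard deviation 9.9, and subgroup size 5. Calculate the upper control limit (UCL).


UCL = 23.2 + 3 * 9.9 / sqrt(5)

36.48


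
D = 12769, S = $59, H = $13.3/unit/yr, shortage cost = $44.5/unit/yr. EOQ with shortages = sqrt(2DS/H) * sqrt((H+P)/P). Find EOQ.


Formula: EOQ* = sqrt(2DS/H) * sqrt((H+P)/P)
Base EOQ = sqrt(2*12769*59/13.3) = 336.58 units
Correction = sqrt((13.3+44.5)/44.5) = 1.13968
EOQ* = 336.58 * 1.13968 = 383.6 units

383.6 units


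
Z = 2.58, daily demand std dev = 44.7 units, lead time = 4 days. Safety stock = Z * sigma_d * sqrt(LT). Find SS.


Formula: SS = z * sigma_d * sqrt(LT)
sqrt(LT) = sqrt(4) = 2.0
SS = 2.58 * 44.7 * 2.0
SS = 230.7 units

230.7 units


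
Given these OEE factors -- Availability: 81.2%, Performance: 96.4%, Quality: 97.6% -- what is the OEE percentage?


Formula: OEE = Availability * Performance * Quality / 10000
A * P = 81.2% * 96.4% / 100 = 78.28%
OEE = 78.28% * 97.6% / 100 = 76.4%

76.4%


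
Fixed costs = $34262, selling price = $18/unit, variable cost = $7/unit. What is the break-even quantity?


Formula: BEQ = Fixed Costs / (Price - Variable Cost)
Contribution margin = $18 - $7 = $11/unit
BEQ = ceil($34262 / $11/unit) = ceil(3114.73) = 3115 units

3115 units


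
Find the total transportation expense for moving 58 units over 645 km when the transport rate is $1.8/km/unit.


TC = dist * cost * units = 645 * 1.8 * 58 = $67338.00

$67338.00


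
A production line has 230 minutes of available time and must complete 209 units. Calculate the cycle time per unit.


Formula: CT = Available Time / Number of Units
CT = 230 min / 209 units
CT = 1.1 min/unit

1.1 min/unit


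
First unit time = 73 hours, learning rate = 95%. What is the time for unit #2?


Formula: T_n = T_1 * (learning_rate)^(log2(n)) where learning_rate = rate/100
Doublings = log2(2) = 1
T_n = 73 * 0.95^1
T_n = 73 * 0.95 = 69.4 hours

69.4 hours


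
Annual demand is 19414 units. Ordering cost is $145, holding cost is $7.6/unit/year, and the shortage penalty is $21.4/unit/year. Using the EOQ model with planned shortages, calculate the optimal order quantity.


Formula: EOQ* = sqrt(2DS/H) * sqrt((H+P)/P)
Base EOQ = sqrt(2*19414*145/7.6) = 860.7 units
Correction = sqrt((7.6+21.4)/21.4) = 1.1641
EOQ* = 860.7 * 1.1641 = 1001.9 units

1001.9 units


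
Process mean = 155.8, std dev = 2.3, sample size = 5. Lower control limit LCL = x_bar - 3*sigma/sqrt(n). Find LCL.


LCL = 155.8 - 3 * 2.3 / sqrt(5)

152.71


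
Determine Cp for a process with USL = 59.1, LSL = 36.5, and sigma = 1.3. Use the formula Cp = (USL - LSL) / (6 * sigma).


Cp = (59.1 - 36.5) / (6 * 1.3)

2.9


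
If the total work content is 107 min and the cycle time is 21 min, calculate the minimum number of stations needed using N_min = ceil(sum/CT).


Formula: N_min = ceil(Sum of Task Times / Cycle Time)
N_min = ceil(107 min / 21 min) = ceil(5.0952)
N_min = 6 stations

6


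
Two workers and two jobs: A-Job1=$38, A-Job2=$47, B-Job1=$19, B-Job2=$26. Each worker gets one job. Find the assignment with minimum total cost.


Option 1: A->1 + B->2 = $38 + $26 = $64
Option 2: A->2 + B->1 = $47 + $19 = $66
Min cost = min($64, $66) = $64

$64


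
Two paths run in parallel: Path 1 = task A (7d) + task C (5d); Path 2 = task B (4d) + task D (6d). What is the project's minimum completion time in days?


Path 1 = 7 + 5 = 12 days
Path 2 = 4 + 6 = 10 days
Duration = max(12, 10) = 12 days

12 days


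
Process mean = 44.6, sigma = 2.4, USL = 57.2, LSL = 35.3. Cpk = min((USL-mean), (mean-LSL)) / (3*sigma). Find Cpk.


Cpu = (57.2 - 44.6) / (3 * 2.4) = 1.75
Cpl = (44.6 - 35.3) / (3 * 2.4) = 1.29
Cpk = min(1.75, 1.29) = 1.29

1.29


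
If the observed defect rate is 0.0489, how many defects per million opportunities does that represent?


DPMO = defect_rate * 1000000 = 0.0489 * 1000000

48900


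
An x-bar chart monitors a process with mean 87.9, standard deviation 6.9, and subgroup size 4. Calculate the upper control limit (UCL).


UCL = 87.9 + 3 * 6.9 / sqrt(4)

98.25


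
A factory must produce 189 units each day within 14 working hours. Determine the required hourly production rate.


Formula: Production Rate = Daily Demand / Available Hours
Rate = 189 units/day / 14 hours/day
Rate = 13.5 units/hour

13.5 units/hour


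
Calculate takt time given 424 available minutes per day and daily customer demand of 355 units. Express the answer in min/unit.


Formula: Takt Time = Available Production Time / Customer Demand
Takt = 424 min/day / 355 units/day
Takt = 1.19 min/unit

1.19 min/unit


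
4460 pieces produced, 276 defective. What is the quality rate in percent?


Formula: Quality Rate = Good Pieces / Total Pieces * 100
Good pieces = 4460 - 276 = 4184
QR = 4184 / 4460 * 100 = 93.8%

93.8%


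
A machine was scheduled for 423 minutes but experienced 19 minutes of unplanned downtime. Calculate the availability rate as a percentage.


Formula: Availability = (Planned Time - Downtime) / Planned Time * 100
Uptime = 423 - 19 = 404 min
Availability = 404 / 423 * 100 = 95.5%

95.5%


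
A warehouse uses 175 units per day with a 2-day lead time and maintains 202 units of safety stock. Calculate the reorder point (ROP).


Formula: ROP = (Daily Demand * Lead Time) + Safety Stock
Demand during lead time = 175 * 2 = 350 units
ROP = 350 + 202 = 552 units

552 units


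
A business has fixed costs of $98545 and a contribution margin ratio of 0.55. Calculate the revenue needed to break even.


Formula: BER = Fixed Costs / Contribution Margin Ratio
BER = $98545 / 0.55
BER = $179172.73 (to the nearest cent)

$179172.73


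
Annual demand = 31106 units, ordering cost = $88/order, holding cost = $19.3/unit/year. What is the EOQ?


Formula: EOQ = sqrt(2 * D * S / H)
Numerator: 2 * 31106 * 88 = 5474656
2DS/H = 5474656 / 19.3 = 283660.9
EOQ = sqrt(283660.9) = 532.6 units

532.6 units


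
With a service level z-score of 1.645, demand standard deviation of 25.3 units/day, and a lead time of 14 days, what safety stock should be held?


Formula: SS = z * sigma_d * sqrt(LT)
sqrt(LT) = sqrt(14) = 3.7417
SS = 1.645 * 25.3 * 3.7417
SS = 155.7 units

155.7 units


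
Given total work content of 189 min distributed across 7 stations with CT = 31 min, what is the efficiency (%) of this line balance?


Formula: Efficiency = Sum of Task Times / (N_stations * CT) * 100
Total station capacity = 7 stations * 31 min = 217 min
Efficiency = 189 / 217 * 100 = 87.1%

87.1%


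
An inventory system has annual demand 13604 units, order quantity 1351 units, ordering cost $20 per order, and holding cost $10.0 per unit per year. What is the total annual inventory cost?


TC = 13604/1351 * 20 + 1351/2 * 10.0

$6956.39


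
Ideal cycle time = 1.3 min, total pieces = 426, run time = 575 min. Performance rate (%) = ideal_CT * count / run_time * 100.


Formula: Performance = (Ideal CT * Total Count) / Run Time * 100
Ideal output time = 1.3 * 426 = 553.8 min
Performance = 553.8 / 575 * 100 = 96.3%

96.3%


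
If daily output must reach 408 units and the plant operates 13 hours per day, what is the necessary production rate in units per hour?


Formula: Production Rate = Daily Demand / Available Hours
Rate = 408 units/day / 13 hours/day
Rate = 31.4 units/hour

31.4 units/hour


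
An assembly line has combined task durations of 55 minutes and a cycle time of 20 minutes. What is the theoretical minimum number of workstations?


Formula: N_min = ceil(Sum of Task Times / Cycle Time)
N_min = ceil(55 min / 20 min) = ceil(2.75)
N_min = 3 stations

3


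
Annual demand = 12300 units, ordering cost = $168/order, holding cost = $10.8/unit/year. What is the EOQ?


Formula: EOQ = sqrt(2 * D * S / H)
Numerator: 2 * 12300 * 168 = 4132800
2DS/H = 4132800 / 10.8 = 382666.7
EOQ = sqrt(382666.7) = 618.6 units

618.6 units


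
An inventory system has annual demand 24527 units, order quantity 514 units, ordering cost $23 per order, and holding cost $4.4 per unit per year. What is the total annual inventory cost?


TC = 24527/514 * 23 + 514/2 * 4.4

$2228.31


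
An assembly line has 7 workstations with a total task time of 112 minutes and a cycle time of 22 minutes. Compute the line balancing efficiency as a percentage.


Formula: Efficiency = Sum of Task Times / (N_stations * CT) * 100
Total station capacity = 7 stations * 22 min = 154 min
Efficiency = 112 / 154 * 100 = 72.7%

72.7%


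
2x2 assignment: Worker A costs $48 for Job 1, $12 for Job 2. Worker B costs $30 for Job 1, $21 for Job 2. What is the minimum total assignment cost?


Option 1: A->1 + B->2 = $48 + $21 = $69
Option 2: A->2 + B->1 = $12 + $30 = $42
Min cost = min($69, $42) = $42

$42


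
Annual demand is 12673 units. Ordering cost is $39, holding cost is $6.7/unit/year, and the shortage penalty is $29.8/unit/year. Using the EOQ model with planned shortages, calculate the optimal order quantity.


Formula: EOQ* = sqrt(2DS/H) * sqrt((H+P)/P)
Base EOQ = sqrt(2*12673*39/6.7) = 384.1 units
Correction = sqrt((6.7+29.8)/29.8) = 1.10672
EOQ* = 384.1 * 1.10672 = 425.1 units

425.1 units


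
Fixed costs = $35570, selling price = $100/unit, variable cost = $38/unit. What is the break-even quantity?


Formula: BEQ = Fixed Costs / (Price - Variable Cost)
Contribution margin = $100 - $38 = $62/unit
BEQ = ceil($35570 / $62/unit) = ceil(573.71) = 574 units

574 units


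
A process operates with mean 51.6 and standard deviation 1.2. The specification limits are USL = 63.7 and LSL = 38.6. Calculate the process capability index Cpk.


Cpu = (63.7 - 51.6) / (3 * 1.2) = 3.36
Cpl = (51.6 - 38.6) / (3 * 1.2) = 3.61
Cpk = min(3.36, 3.61) = 3.36

3.36


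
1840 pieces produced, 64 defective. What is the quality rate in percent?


Formula: Quality Rate = Good Pieces / Total Pieces * 100
Good pieces = 1840 - 64 = 1776
QR = 1776 / 1840 * 100 = 96.5%

96.5%


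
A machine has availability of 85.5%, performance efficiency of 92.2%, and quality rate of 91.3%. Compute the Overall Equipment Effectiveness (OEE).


Formula: OEE = Availability * Performance * Quality / 10000
A * P = 85.5% * 92.2% / 100 = 78.83%
OEE = 78.83% * 91.3% / 100 = 72.0%

72.0%


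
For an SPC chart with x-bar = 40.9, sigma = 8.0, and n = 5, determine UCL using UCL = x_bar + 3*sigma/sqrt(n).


UCL = 40.9 + 3 * 8.0 / sqrt(5)

51.63


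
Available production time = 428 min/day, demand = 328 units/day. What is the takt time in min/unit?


Formula: Takt Time = Available Production Time / Customer Demand
Takt = 428 min/day / 328 units/day
Takt = 1.3 min/unit

1.3 min/unit


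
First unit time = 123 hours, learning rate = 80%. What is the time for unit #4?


Formula: T_n = T_1 * (learning_rate)^(log2(n)) where learning_rate = rate/100
Doublings = log2(4) = 2
T_n = 123 * 0.8^2
T_n = 123 * 0.64 = 78.7 hours

78.7 hours


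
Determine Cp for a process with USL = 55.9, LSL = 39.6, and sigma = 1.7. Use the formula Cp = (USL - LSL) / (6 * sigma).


Cp = (55.9 - 39.6) / (6 * 1.7)

1.6


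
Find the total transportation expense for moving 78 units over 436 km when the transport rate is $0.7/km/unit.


TC = dist * cost * units = 436 * 0.7 * 78 = $23805.60

$23805.60


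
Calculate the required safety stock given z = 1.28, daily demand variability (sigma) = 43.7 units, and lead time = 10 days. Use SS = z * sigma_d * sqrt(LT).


Formula: SS = z * sigma_d * sqrt(LT)
sqrt(LT) = sqrt(10) = 3.1623
SS = 1.28 * 43.7 * 3.1623
SS = 176.9 units

176.9 units


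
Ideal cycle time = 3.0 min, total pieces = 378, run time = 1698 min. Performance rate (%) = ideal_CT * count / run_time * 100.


Formula: Performance = (Ideal CT * Total Count) / Run Time * 100
Ideal output time = 3.0 * 378 = 1134.0 min
Performance = 1134.0 / 1698 * 100 = 66.8%

66.8%


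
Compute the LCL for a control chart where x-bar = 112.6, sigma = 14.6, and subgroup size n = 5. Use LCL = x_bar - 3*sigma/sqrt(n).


LCL = 112.6 - 3 * 14.6 / sqrt(5)

93.01


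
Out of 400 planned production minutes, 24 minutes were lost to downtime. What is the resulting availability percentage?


Formula: Availability = (Planned Time - Downtime) / Planned Time * 100
Uptime = 400 - 24 = 376 min
Availability = 376 / 400 * 100 = 94.0%

94.0%


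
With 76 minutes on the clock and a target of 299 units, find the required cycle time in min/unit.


Formula: CT = Available Time / Number of Units
CT = 76 min / 299 units
CT = 0.25 min/unit

0.25 min/unit


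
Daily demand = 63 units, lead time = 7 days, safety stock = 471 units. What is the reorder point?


Formula: ROP = (Daily Demand * Lead Time) + Safety Stock
Demand during lead time = 63 * 7 = 441 units
ROP = 441 + 471 = 912 units

912 units


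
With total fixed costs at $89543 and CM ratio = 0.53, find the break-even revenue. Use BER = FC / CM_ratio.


Formula: BER = Fixed Costs / Contribution Margin Ratio
BER = $89543 / 0.53
BER = $168949.06 (to the nearest cent)

$168949.06


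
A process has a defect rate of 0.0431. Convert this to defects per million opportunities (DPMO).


DPMO = defect_rate * 1000000 = 0.0431 * 1000000

43100


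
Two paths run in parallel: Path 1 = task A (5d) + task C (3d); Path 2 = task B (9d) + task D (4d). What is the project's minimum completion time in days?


Path 1 = 5 + 3 = 8 days
Path 2 = 9 + 4 = 13 days
Duration = max(8, 13) = 13 days

13 days


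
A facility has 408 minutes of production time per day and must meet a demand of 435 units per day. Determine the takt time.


Formula: Takt Time = Available Production Time / Customer Demand
Takt = 408 min/day / 435 units/day
Takt = 0.94 min/unit

0.94 min/unit


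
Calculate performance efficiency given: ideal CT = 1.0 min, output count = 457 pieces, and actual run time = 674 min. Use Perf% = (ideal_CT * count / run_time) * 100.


Formula: Performance = (Ideal CT * Total Count) / Run Time * 100
Ideal output time = 1.0 * 457 = 457.0 min
Performance = 457.0 / 674 * 100 = 67.8%

67.8%


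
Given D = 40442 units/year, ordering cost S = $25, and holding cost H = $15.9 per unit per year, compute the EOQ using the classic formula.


Formula: EOQ = sqrt(2 * D * S / H)
Numerator: 2 * 40442 * 25 = 2022100
2DS/H = 2022100 / 15.9 = 127176.1
EOQ = sqrt(127176.1) = 356.6 units

356.6 units


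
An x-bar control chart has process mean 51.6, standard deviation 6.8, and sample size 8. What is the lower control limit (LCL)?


LCL = 51.6 - 3 * 6.8 / sqrt(8)

44.39


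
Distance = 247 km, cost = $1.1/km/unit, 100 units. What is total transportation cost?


TC = dist * cost * units = 247 * 1.1 * 100 = $27170.00

$27170.00


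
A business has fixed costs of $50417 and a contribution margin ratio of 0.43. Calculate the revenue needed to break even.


Formula: BER = Fixed Costs / Contribution Margin Ratio
BER = $50417 / 0.43
BER = $117248.84 (to the nearest cent)

$117248.84


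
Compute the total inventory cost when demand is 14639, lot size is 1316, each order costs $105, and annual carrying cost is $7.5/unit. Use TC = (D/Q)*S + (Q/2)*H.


TC = 14639/1316 * 105 + 1316/2 * 7.5

$6103.01


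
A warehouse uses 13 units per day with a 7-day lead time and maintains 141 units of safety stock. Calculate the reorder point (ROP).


Formula: ROP = (Daily Demand * Lead Time) + Safety Stock
Demand during lead time = 13 * 7 = 91 units
ROP = 91 + 141 = 232 units

232 units


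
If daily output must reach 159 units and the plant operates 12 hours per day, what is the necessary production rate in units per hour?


Formula: Production Rate = Daily Demand / Available Hours
Rate = 159 units/day / 12 hours/day
Rate = 13.3 units/hour

13.3 units/hour


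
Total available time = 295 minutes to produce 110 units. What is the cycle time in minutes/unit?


Formula: CT = Available Time / Number of Units
CT = 295 min / 110 units
CT = 2.68 min/unit

2.68 min/unit


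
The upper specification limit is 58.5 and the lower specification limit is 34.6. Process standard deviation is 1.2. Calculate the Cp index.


Cp = (58.5 - 34.6) / (6 * 1.2)

3.32


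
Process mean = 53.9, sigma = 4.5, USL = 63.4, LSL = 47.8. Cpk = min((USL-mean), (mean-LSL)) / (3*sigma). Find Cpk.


Cpu = (63.4 - 53.9) / (3 * 4.5) = 0.7
Cpl = (53.9 - 47.8) / (3 * 4.5) = 0.45
Cpk = min(0.7, 0.45) = 0.45

0.45


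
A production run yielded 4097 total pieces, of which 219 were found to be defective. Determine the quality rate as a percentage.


Formula: Quality Rate = Good Pieces / Total Pieces * 100
Good pieces = 4097 - 219 = 3878
QR = 3878 / 4097 * 100 = 94.7%

94.7%


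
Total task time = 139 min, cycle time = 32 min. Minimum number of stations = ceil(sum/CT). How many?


Formula: N_min = ceil(Sum of Task Times / Cycle Time)
N_min = ceil(139 min / 32 min) = ceil(4.3438)
N_min = 5 stations

5


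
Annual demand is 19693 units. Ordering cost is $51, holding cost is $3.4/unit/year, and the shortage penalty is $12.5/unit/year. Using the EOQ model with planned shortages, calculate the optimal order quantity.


Formula: EOQ* = sqrt(2DS/H) * sqrt((H+P)/P)
Base EOQ = sqrt(2*19693*51/3.4) = 768.63 units
Correction = sqrt((3.4+12.5)/12.5) = 1.12783
EOQ* = 768.63 * 1.12783 = 866.9 units

866.9 units


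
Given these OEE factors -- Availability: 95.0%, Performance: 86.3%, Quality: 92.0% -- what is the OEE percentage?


Formula: OEE = Availability * Performance * Quality / 10000
A * P = 95.0% * 86.3% / 100 = 81.99%
OEE = 81.99% * 92.0% / 100 = 75.4%

75.4%


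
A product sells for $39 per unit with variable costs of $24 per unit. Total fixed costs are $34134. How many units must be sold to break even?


Formula: BEQ = Fixed Costs / (Price - Variable Cost)
Contribution margin = $39 - $24 = $15/unit
BEQ = ceil($34134 / $15/unit) = ceil(2275.6) = 2276 units

2276 units


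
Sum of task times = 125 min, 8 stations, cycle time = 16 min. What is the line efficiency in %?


Formula: Efficiency = Sum of Task Times / (N_stations * CT) * 100
Total station capacity = 8 stations * 16 min = 128 min
Efficiency = 125 / 128 * 100 = 97.7%

97.7%


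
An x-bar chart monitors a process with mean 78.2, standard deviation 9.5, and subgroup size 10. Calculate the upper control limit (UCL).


UCL = 78.2 + 3 * 9.5 / sqrt(10)

87.21


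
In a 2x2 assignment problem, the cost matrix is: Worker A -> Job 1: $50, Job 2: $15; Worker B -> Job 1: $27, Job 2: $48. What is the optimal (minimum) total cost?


Option 1: A->1 + B->2 = $50 + $48 = $98
Option 2: A->2 + B->1 = $15 + $27 = $42
Min cost = min($98, $42) = $42

$42


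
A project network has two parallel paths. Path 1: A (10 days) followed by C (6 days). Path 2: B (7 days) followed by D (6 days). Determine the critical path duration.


Path 1 = 10 + 6 = 16 days
Path 2 = 7 + 6 = 13 days
Duration = max(16, 13) = 16 days

16 days


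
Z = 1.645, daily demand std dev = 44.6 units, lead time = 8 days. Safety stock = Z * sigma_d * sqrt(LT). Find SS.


Formula: SS = z * sigma_d * sqrt(LT)
sqrt(LT) = sqrt(8) = 2.8284
SS = 1.645 * 44.6 * 2.8284
SS = 207.5 units

207.5 units


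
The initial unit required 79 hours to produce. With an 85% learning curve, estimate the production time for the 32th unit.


Formula: T_n = T_1 * (learning_rate)^(log2(n)) where learning_rate = rate/100
Doublings = log2(32) = 5
T_n = 79 * 0.85^5
T_n = 79 * 0.4437 = 35.1 hours

35.1 hours


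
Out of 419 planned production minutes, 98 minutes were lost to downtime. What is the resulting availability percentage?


Formula: Availability = (Planned Time - Downtime) / Planned Time * 100
Uptime = 419 - 98 = 321 min
Availability = 321 / 419 * 100 = 76.6%

76.6%


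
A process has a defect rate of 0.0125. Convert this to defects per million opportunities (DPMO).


DPMO = defect_rate * 1000000 = 0.0125 * 1000000

12500


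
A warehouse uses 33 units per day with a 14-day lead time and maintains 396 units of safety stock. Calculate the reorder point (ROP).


Formula: ROP = (Daily Demand * Lead Time) + Safety Stock
Demand during lead time = 33 * 14 = 462 units
ROP = 462 + 396 = 858 units

858 units


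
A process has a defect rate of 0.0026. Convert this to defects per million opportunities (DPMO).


DPMO = defect_rate * 1000000 = 0.0026 * 1000000

2600


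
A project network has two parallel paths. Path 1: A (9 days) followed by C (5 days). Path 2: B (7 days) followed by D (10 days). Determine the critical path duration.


Path 1 = 9 + 5 = 14 days
Path 2 = 7 + 10 = 17 days
Duration = max(14, 17) = 17 days

17 days


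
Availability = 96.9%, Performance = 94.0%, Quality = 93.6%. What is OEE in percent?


Formula: OEE = Availability * Performance * Quality / 10000
A * P = 96.9% * 94.0% / 100 = 91.09%
OEE = 91.09% * 93.6% / 100 = 85.3%

85.3%


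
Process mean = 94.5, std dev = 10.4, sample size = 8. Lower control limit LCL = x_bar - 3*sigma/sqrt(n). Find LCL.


LCL = 94.5 - 3 * 10.4 / sqrt(8)

83.47


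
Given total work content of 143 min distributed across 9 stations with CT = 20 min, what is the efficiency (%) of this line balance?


Formula: Efficiency = Sum of Task Times / (N_stations * CT) * 100
Total station capacity = 9 stations * 20 min = 180 min
Efficiency = 143 / 180 * 100 = 79.4%

79.4%


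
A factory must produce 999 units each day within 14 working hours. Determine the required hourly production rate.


Formula: Production Rate = Daily Demand / Available Hours
Rate = 999 units/day / 14 hours/day
Rate = 71.4 units/hour

71.4 units/hour


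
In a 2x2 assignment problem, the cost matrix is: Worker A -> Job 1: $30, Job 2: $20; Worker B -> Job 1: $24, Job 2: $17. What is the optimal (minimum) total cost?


Option 1: A->1 + B->2 = $30 + $17 = $47
Option 2: A->2 + B->1 = $20 + $24 = $44
Min cost = min($47, $44) = $44

$44


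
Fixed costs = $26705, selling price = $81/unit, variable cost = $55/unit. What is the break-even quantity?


Formula: BEQ = Fixed Costs / (Price - Variable Cost)
Contribution margin = $81 - $55 = $26/unit
BEQ = ceil($26705 / $26/unit) = ceil(1027.12) = 1028 units

1028 units


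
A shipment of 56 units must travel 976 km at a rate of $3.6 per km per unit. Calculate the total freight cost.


TC = dist * cost * units = 976 * 3.6 * 56 = $196761.60

$196761.60


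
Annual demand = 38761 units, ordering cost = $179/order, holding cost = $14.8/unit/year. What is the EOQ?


Formula: EOQ = sqrt(2 * D * S / H)
Numerator: 2 * 38761 * 179 = 13876438
2DS/H = 13876438 / 14.8 = 937597.2
EOQ = sqrt(937597.2) = 968.3 units

968.3 units


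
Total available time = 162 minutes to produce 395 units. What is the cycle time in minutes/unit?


Formula: CT = Available Time / Number of Units
CT = 162 min / 395 units
CT = 0.41 min/unit

0.41 min/unit


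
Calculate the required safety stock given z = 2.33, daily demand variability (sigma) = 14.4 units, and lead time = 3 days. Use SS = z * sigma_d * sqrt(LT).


Formula: SS = z * sigma_d * sqrt(LT)
sqrt(LT) = sqrt(3) = 1.7321
SS = 2.33 * 14.4 * 1.7321
SS = 58.1 units

58.1 units


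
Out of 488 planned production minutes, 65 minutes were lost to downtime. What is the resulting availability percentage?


Formula: Availability = (Planned Time - Downtime) / Planned Time * 100
Uptime = 488 - 65 = 423 min
Availability = 423 / 488 * 100 = 86.7%

86.7%


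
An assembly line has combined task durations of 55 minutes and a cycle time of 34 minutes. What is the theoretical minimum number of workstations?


Formula: N_min = ceil(Sum of Task Times / Cycle Time)
N_min = ceil(55 min / 34 min) = ceil(1.6176)
N_min = 2 stations

2


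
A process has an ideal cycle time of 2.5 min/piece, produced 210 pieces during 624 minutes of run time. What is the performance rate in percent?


Formula: Performance = (Ideal CT * Total Count) / Run Time * 100
Ideal output time = 2.5 * 210 = 525.0 min
Performance = 525.0 / 624 * 100 = 84.1%

84.1%


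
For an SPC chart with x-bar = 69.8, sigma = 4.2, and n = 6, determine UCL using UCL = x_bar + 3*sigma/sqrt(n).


UCL = 69.8 + 3 * 4.2 / sqrt(6)

74.94


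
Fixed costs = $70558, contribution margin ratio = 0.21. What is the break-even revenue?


Formula: BER = Fixed Costs / Contribution Margin Ratio
BER = $70558 / 0.21
BER = $335990.48 (to the nearest cent)

$335990.48


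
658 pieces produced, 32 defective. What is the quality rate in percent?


Formula: Quality Rate = Good Pieces / Total Pieces * 100
Good pieces = 658 - 32 = 626
QR = 626 / 658 * 100 = 95.1%

95.1%


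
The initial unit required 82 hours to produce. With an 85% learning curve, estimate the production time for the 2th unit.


Formula: T_n = T_1 * (learning_rate)^(log2(n)) where learning_rate = rate/100
Doublings = log2(2) = 1
T_n = 82 * 0.85^1
T_n = 82 * 0.85 = 69.7 hours

69.7 hours


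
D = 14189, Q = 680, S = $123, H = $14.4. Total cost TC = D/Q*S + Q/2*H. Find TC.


TC = 14189/680 * 123 + 680/2 * 14.4

$7462.54


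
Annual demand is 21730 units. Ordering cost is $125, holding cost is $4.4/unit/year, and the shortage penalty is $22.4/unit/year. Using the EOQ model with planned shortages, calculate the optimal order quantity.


Formula: EOQ* = sqrt(2DS/H) * sqrt((H+P)/P)
Base EOQ = sqrt(2*21730*125/4.4) = 1111.15 units
Correction = sqrt((4.4+22.4)/22.4) = 1.09381
EOQ* = 1111.15 * 1.09381 = 1215.4 units

1215.4 units


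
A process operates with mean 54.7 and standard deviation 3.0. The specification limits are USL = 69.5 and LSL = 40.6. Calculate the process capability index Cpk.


Cpu = (69.5 - 54.7) / (3 * 3.0) = 1.64
Cpl = (54.7 - 40.6) / (3 * 3.0) = 1.57
Cpk = min(1.64, 1.57) = 1.57

1.57
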